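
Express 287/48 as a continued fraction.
[5; 1, 47]

Euclidean algorithm steps:
287 = 5 × 48 + 47
48 = 1 × 47 + 1
47 = 47 × 1 + 0
Continued fraction: [5; 1, 47]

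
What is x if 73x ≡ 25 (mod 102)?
x ≡ 73 (mod 102)

gcd(73, 102) = 1, which divides 25, so solutions exist.
Find 73^(-1) mod 102 by the extended Euclidean algorithm:
102 = 1 × 73 + 29  ⟹  29 = (1)·102 + (-1)·73
73 = 2 × 29 + 15  ⟹  15 = (-2)·102 + (3)·73
29 = 1 × 15 + 14  ⟹  14 = (3)·102 + (-4)·73
15 = 1 × 14 + 1  ⟹  1 = (-5)·102 + (7)·73
So (7)·73 ≡ 1 (mod 102), i.e. 73^(-1) ≡ 7 (mod 102).
x ≡ 7 × 25 = 175 ≡ 73 (mod 102).
Check: 73 × 73 = 5329 ≡ 25 (mod 102).
Unique solution: x ≡ 73 (mod 102)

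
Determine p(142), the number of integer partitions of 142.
18440293320

p(n) counts ways to write n as a sum of positive integers (order ignored).
Euler's pentagonal recurrence: p(k) = p(k-1) + p(k-2) - p(k-5) - p(k-7) + p(k-12) + p(k-15) - ... (offsets j(3j∓1)/2, signs ++--, p(0)=1, p(<0)=0).
DP table for k = 0..141: p(0)=1, p(1)=1, p(2)=2, p(3)=3, p(4)=5, p(5)=7, p(6)=11, p(7)=15, p(8)=22, p(9)=30, p(10)=42, p(11)=56, p(12)=77, p(13)=101, p(14)=135, p(15)=176, p(16)=231, p(17)=297, p(18)=385, p(19)=490, p(20)=627, p(21)=792, p(22)=1002, p(23)=1255, p(24)=1575, p(25)=1958, p(26)=2436, p(27)=3010, p(28)=3718, p(29)=4565, p(30)=5604, p(31)=6842, p(32)=8349, p(33)=10143, p(34)=12310, p(35)=14883, p(36)=17977, p(37)=21637, p(38)=26015, p(39)=31185, p(40)=37338, p(41)=44583, p(42)=53174, p(43)=63261, p(44)=75175, p(45)=89134, p(46)=105558, p(47)=124754, p(48)=147273, p(49)=173525, p(50)=204226, p(51)=239943, p(52)=281589, p(53)=329931, p(54)=386155, p(55)=451276, p(56)=526823, p(57)=614154, p(58)=715220, p(59)=831820, p(60)=966467, p(61)=1121505, p(62)=1300156, p(63)=1505499, p(64)=1741630, p(65)=2012558, p(66)=2323520, p(67)=2679689, p(68)=3087735, p(69)=3554345, p(70)=4087968, p(71)=4697205, p(72)=5392783, p(73)=6185689, p(74)=7089500, p(75)=8118264, p(76)=9289091, p(77)=10619863, p(78)=12132164, p(79)=13848650, p(80)=15796476, p(81)=18004327, p(82)=20506255, p(83)=23338469, p(84)=26543660, p(85)=30167357, p(86)=34262962, p(87)=38887673, p(88)=44108109, p(89)=49995925, p(90)=56634173, p(91)=64112359, p(92)=72533807, p(93)=82010177, p(94)=92669720, p(95)=104651419, p(96)=118114304, p(97)=133230930, p(98)=150198136, p(99)=169229875, p(100)=190569292, p(101)=214481126, p(102)=241265379, p(103)=271248950, p(104)=304801365, p(105)=342325709, p(106)=384276336, p(107)=431149389, p(108)=483502844, p(109)=541946240, p(110)=607163746, p(111)=679903203, p(112)=761002156, p(113)=851376628, p(114)=952050665, p(115)=1064144451, p(116)=1188908248, p(117)=1327710076, p(118)=1482074143, p(119)=1653668665, p(120)=1844349560, p(121)=2056148051, p(122)=2291320912, p(123)=2552338241, p(124)=2841940500, p(125)=3163127352, p(126)=3519222692, p(127)=3913864295, p(128)=4351078600, p(129)=4835271870, p(130)=5371315400, p(131)=5964539504, p(132)=6620830889, p(133)=7346629512, p(134)=8149040695, p(135)=9035836076, p(136)=10015581680, p(137)=11097645016, p(138)=12292341831, p(139)=13610949895, p(140)=15065878135, p(141)=16670689208.
Final step: p(142) = p(141) + p(140) - p(137) - p(135) + p(130) + p(127) - p(120) - p(116) + p(107) + p(102) - p(91) - p(85) + p(72) + p(65) - p(50) - p(42) + p(25) + p(16)
= 16670689208 + 15065878135 - 11097645016 - 9035836076 + 5371315400 + 3913864295 - 1844349560 - 1188908248 + 431149389 + 241265379 - 64112359 - 30167357 + 5392783 + 2012558 - 204226 - 53174 + 1958 + 231
= 18440293320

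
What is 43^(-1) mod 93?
13

gcd(43, 93) = 1, so the inverse exists.
Extended Euclidean algorithm on (93, 43):
93 = 2 × 43 + 7  ⟹  7 = (1)·93 + (-2)·43
43 = 6 × 7 + 1  ⟹  1 = (-6)·93 + (13)·43
So (13)·43 ≡ 1 (mod 93), i.e. 43^(-1) ≡ 13 (mod 93).
Check: 43 × 13 = 559 ≡ 1 (mod 93)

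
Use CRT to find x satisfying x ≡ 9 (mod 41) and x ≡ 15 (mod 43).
1649

Using Chinese Remainder Theorem:
M = 41 × 43 = 1763
M1 = 43, M2 = 41
y1 = 43^(-1) mod 41 = 21
y2 = 41^(-1) mod 43 = 21
x = (9×43×21 + 15×41×21) mod 1763 = 1649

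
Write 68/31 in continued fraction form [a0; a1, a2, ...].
[2; 5, 6]

Euclidean algorithm steps:
68 = 2 × 31 + 6
31 = 5 × 6 + 1
6 = 6 × 1 + 0
Continued fraction: [2; 5, 6]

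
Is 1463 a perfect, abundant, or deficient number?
deficient

Proper divisors of 1463: sum = 1 + 7 + 11 + 19 + 77 + 133 + 209 = 457
Since 457 < 1463, 1463 is deficient.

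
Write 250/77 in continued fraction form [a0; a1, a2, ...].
[3; 4, 19]

Euclidean algorithm steps:
250 = 3 × 77 + 19
77 = 4 × 19 + 1
19 = 19 × 1 + 0
Continued fraction: [3; 4, 19]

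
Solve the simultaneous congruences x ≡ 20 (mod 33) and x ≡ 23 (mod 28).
779

Using Chinese Remainder Theorem:
M = 33 × 28 = 924
M1 = 28, M2 = 33
y1 = 28^(-1) mod 33 = 13
y2 = 33^(-1) mod 28 = 17
x = (20×28×13 + 23×33×17) mod 924 = 779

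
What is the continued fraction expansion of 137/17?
[8; 17]

Euclidean algorithm steps:
137 = 8 × 17 + 1
17 = 17 × 1 + 0
Continued fraction: [8; 17]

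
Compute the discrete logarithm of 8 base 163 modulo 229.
99

Baby-step giant-step with step n = ⌈√229⌉ = 16.
Baby steps 163^j mod 229 (j:value) for j=0..15: 0:1, 1:163, 2:5, 3:128, 4:25, 5:182, 6:125, 7:223, 8:167, 9:199, 10:148, 11:79, 12:53, 13:166, 14:36, 15:143.
Giant-step multiplier: 163^(-16) ≡ 163^(228-16) = 163^212 ≡ 14 (mod 229).
Giant steps γ_i = 8·14^i mod 229: γ_0=8, γ_1=112, γ_2=194, γ_3=197, γ_4=10, γ_5=140, γ_6=128 (in table at j=3).
x = i·n + j = 6·16 + 3 = 99.
Check: 163^99 ≡ 8 (mod 229).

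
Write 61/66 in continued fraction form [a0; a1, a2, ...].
[0; 1, 12, 5]

Euclidean algorithm steps:
61 = 0 × 66 + 61
66 = 1 × 61 + 5
61 = 12 × 5 + 1
5 = 5 × 1 + 0
Continued fraction: [0; 1, 12, 5]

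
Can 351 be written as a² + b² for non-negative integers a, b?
Not possible

Factorization: 351 = 3^3 × 13
By Fermat: n is sum of two squares iff every prime p ≡ 3 (mod 4) appears to even power.
Prime(s) ≡ 3 (mod 4) with odd exponent: [(3, 3)]
Therefore 351 cannot be expressed as a² + b².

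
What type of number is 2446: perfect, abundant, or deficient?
deficient

Proper divisors of 2446: sum = 1 + 2 + 1223 = 1226
Since 1226 < 2446, 2446 is deficient.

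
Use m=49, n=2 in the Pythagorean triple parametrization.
(2397, 196, 2405)

Euclid's formula: a = m² - n², b = 2mn, c = m² + n²
m = 49, n = 2
a = 49² - 2² = 2401 - 4 = 2397
b = 2 × 49 × 2 = 196
c = 49² + 2² = 2401 + 4 = 2405
Verification: 2397² + 196² = 5745609 + 38416 = 5784025 = 2405² ✓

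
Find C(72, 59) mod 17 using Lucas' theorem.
0

Using Lucas' theorem:
Write n=72 and k=59 in base 17:
n in base 17: [4, 4]
k in base 17: [3, 8]
C(72,59) mod 17 = ∏ C(n_i, k_i) mod 17
Digit binomials (mod 17): C(4,3) = 4; C(4,8) = 0 (k_i > n_i)
Product: 4 × 0 = 0 ≡ 0 (mod 17)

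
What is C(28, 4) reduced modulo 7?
0

Using Lucas' theorem:
Write n=28 and k=4 in base 7:
n in base 7: [4, 0]
k in base 7: [0, 4]
C(28,4) mod 7 = ∏ C(n_i, k_i) mod 7
Digit binomials (mod 7): C(4,0) = 1; C(0,4) = 0 (k_i > n_i)
Product: 1 × 0 = 0 ≡ 0 (mod 7)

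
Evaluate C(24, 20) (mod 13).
5

Using Lucas' theorem:
Write n=24 and k=20 in base 13:
n in base 13: [1, 11]
k in base 13: [1, 7]
C(24,20) mod 13 = ∏ C(n_i, k_i) mod 13
Digit binomials (mod 13): C(1,1) = 1; C(11,7) = 330 ≡ 5
Product: 1 × 5 = 5 ≡ 5 (mod 13)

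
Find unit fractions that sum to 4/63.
1/16 + 1/1008

Greedy algorithm:
4/63: ceiling(63/4) = 16, use 1/16
1/1008: ceiling(1008/1) = 1008, use 1/1008
Result: 4/63 = 1/16 + 1/1008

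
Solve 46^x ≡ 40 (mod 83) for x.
22

Baby-step giant-step with step n = ⌈√83⌉ = 10.
Baby steps 46^j mod 83 (j:value) for j=0..9: 0:1, 1:46, 2:41, 3:60, 4:21, 5:53, 6:31, 7:15, 8:26, 9:34.
Giant-step multiplier: 46^(-10) ≡ 46^(82-10) = 46^72 ≡ 51 (mod 83).
Giant steps γ_i = 40·51^i mod 83: γ_0=40, γ_1=48, γ_2=41 (in table at j=2).
x = i·n + j = 2·10 + 2 = 22.
Check: 46^22 ≡ 40 (mod 83).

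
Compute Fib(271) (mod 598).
125

Matrix identity: Q^n = [[F_(n+1), F_n], [F_n, F_(n-1)]] with Q = [[1,1],[1,0]].
n = 271 = 100001111₂. Square-and-multiply, entries mod 598:
Q^1 = [[1,1],[1,0]]
Q^2 = (Q^1)² = [[2,1],[1,1]]
Q^4 = (Q^2)² = [[5,3],[3,2]]
Q^8 = (Q^4)² = [[34,21],[21,13]]
Q^16 = (Q^8)² = [[401,389],[389,12]]
Q^33 = (Q^16)²·Q = [[359,564],[564,393]]
Q^67 = (Q^33)²·Q = [[417,271],[271,146]]
Q^135 = (Q^67)²·Q = [[439,356],[356,83]]
Q^271 = (Q^135)²·Q = [[577,125],[125,452]]
F_271 mod 598 = Q^271[0][1] = 125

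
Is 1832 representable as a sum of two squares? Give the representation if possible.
26² + 34² (a=26, b=34)

Factorization: 1832 = 2^3 × 229
By Fermat: n is sum of two squares iff every prime p ≡ 3 (mod 4) appears to even power.
All primes ≡ 3 (mod 4) appear to even power.
Search a = 0, 1, 2, … for 1832 - a² a perfect square: first hit at a = 26: 1832 - 676 = 1156 = 34².
1832 = 26² + 34² = 676 + 1156 ✓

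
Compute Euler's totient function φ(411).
272

411 = 3 × 137
φ(n) = n × ∏(1 - 1/p) for each prime p dividing n
φ(411) = 411 × (1 - 1/3) × (1 - 1/137) = 272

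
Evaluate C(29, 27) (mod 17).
15

Using Lucas' theorem:
Write n=29 and k=27 in base 17:
n in base 17: [1, 12]
k in base 17: [1, 10]
C(29,27) mod 17 = ∏ C(n_i, k_i) mod 17
Digit binomials (mod 17): C(1,1) = 1; C(12,10) = 66 ≡ 15
Product: 1 × 15 = 15 ≡ 15 (mod 17)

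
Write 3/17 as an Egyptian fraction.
1/6 + 1/102

Greedy algorithm:
3/17: ceiling(17/3) = 6, use 1/6
1/102: ceiling(102/1) = 102, use 1/102
Result: 3/17 = 1/6 + 1/102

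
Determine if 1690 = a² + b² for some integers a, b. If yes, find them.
3² + 41² (a=3, b=41)

Factorization: 1690 = 2 × 5 × 13^2
By Fermat: n is sum of two squares iff every prime p ≡ 3 (mod 4) appears to even power.
All primes ≡ 3 (mod 4) appear to even power.
Search a = 0, 1, 2, … for 1690 - a² a perfect square: first hit at a = 3: 1690 - 9 = 1681 = 41².
1690 = 3² + 41² = 9 + 1681 ✓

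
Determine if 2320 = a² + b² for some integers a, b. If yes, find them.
4² + 48² (a=4, b=48)

Factorization: 2320 = 2^4 × 5 × 29
By Fermat: n is sum of two squares iff every prime p ≡ 3 (mod 4) appears to even power.
All primes ≡ 3 (mod 4) appear to even power.
Search a = 0, 1, 2, … for 2320 - a² a perfect square: first hit at a = 4: 2320 - 16 = 2304 = 48².
2320 = 4² + 48² = 16 + 2304 ✓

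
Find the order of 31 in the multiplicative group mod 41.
10

41 is prime, so ord(31) divides φ(41) = 40.
Divisors of 40: 1, 2, 4, 5, 8, 10, 20, 40.
Repeated squaring: 31^1 ≡ 31, 31^2 ≡ 18, 31^4 ≡ 37, 31^8 ≡ 16, 31^16 ≡ 10, 31^32 ≡ 18 (mod 41).
Test 31^d mod 41 for each divisor d in increasing order:
31^1 ≡ 31
31^2 ≡ 18
31^4 ≡ 37
31^5 = 31^4·31^1 ≡ 40
31^8 ≡ 16
31^10 = 31^8·31^2 ≡ 1  ← first divisor giving 1
The order is 10.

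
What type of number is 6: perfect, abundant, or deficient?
perfect

Proper divisors of 6: sum = 1 + 2 + 3 = 6
Since 6 = 6, 6 is perfect.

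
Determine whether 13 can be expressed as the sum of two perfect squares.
2² + 3² (a=2, b=3)

Factorization: 13 = 13
By Fermat: n is sum of two squares iff every prime p ≡ 3 (mod 4) appears to even power.
All primes ≡ 3 (mod 4) appear to even power.
Search a = 0, 1, 2, … for 13 - a² a perfect square: first hit at a = 2: 13 - 4 = 9 = 3².
13 = 2² + 3² = 4 + 9 ✓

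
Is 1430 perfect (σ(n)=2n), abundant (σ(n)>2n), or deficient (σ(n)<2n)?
abundant

Proper divisors of 1430: sum = 1 + 2 + 5 + 10 + 11 + 13 + 22 + 26 + 55 + 65 + 110 + 130 + 143 + 286 + 715 = 1594
Since 1594 > 1430, 1430 is abundant.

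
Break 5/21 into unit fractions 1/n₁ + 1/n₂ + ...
1/5 + 1/27 + 1/945

Greedy algorithm:
5/21: ceiling(21/5) = 5, use 1/5
4/105: ceiling(105/4) = 27, use 1/27
1/945: ceiling(945/1) = 945, use 1/945
Result: 5/21 = 1/5 + 1/27 + 1/945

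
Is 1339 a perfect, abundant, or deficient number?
deficient

Proper divisors of 1339: sum = 1 + 13 + 103 = 117
Since 117 < 1339, 1339 is deficient.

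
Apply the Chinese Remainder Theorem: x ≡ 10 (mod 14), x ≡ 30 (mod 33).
360

Using Chinese Remainder Theorem:
M = 14 × 33 = 462
M1 = 33, M2 = 14
y1 = 33^(-1) mod 14 = 3
y2 = 14^(-1) mod 33 = 26
x = (10×33×3 + 30×14×26) mod 462 = 360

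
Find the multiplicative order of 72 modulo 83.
82

83 is prime, so ord(72) divides φ(83) = 82.
Divisors of 82: 1, 2, 41, 82.
Repeated squaring: 72^1 ≡ 72, 72^2 ≡ 38, 72^4 ≡ 33, 72^8 ≡ 10, 72^16 ≡ 17, 72^32 ≡ 40, 72^64 ≡ 23 (mod 83).
Test 72^d mod 83 for each divisor d in increasing order:
72^1 ≡ 72
72^2 ≡ 38
72^41 = 72^32·72^8·72^1 ≡ 82
72^82 = 72^64·72^16·72^2 ≡ 1  ← first divisor giving 1
The order is 82.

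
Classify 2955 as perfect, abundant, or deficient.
deficient

Proper divisors of 2955: sum = 1 + 3 + 5 + 15 + 197 + 591 + 985 = 1797
Since 1797 < 2955, 2955 is deficient.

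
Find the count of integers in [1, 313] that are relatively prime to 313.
312

313 = 313
φ(n) = n × ∏(1 - 1/p) for each prime p dividing n
φ(313) = 313 × (1 - 1/313) = 312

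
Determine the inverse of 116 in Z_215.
76

gcd(116, 215) = 1, so the inverse exists.
Extended Euclidean algorithm on (215, 116):
215 = 1 × 116 + 99  ⟹  99 = (1)·215 + (-1)·116
116 = 1 × 99 + 17  ⟹  17 = (-1)·215 + (2)·116
99 = 5 × 17 + 14  ⟹  14 = (6)·215 + (-11)·116
17 = 1 × 14 + 3  ⟹  3 = (-7)·215 + (13)·116
14 = 4 × 3 + 2  ⟹  2 = (34)·215 + (-63)·116
3 = 1 × 2 + 1  ⟹  1 = (-41)·215 + (76)·116
So (76)·116 ≡ 1 (mod 215), i.e. 116^(-1) ≡ 76 (mod 215).
Check: 116 × 76 = 8816 ≡ 1 (mod 215)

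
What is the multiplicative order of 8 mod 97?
16

97 is prime, so ord(8) divides φ(97) = 96.
Divisors of 96: 1, 2, 3, 4, 6, 8, 12, 16, 24, 32, 48, 96.
Repeated squaring: 8^1 ≡ 8, 8^2 ≡ 64, 8^4 ≡ 22, 8^8 ≡ 96, 8^16 ≡ 1, 8^32 ≡ 1, 8^64 ≡ 1 (mod 97).
Test 8^d mod 97 for each divisor d in increasing order:
8^1 ≡ 8
8^2 ≡ 64
8^3 = 8^2·8^1 ≡ 27
8^4 ≡ 22
8^6 = 8^4·8^2 ≡ 50
8^8 ≡ 96
8^12 = 8^8·8^4 ≡ 75
8^16 ≡ 1  ← first divisor giving 1
The order is 16.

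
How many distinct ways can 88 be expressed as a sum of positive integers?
44108109

p(n) counts ways to write n as a sum of positive integers (order ignored).
Euler's pentagonal recurrence: p(k) = p(k-1) + p(k-2) - p(k-5) - p(k-7) + p(k-12) + p(k-15) - ... (offsets j(3j∓1)/2, signs ++--, p(0)=1, p(<0)=0).
DP table for k = 0..87: p(0)=1, p(1)=1, p(2)=2, p(3)=3, p(4)=5, p(5)=7, p(6)=11, p(7)=15, p(8)=22, p(9)=30, p(10)=42, p(11)=56, p(12)=77, p(13)=101, p(14)=135, p(15)=176, p(16)=231, p(17)=297, p(18)=385, p(19)=490, p(20)=627, p(21)=792, p(22)=1002, p(23)=1255, p(24)=1575, p(25)=1958, p(26)=2436, p(27)=3010, p(28)=3718, p(29)=4565, p(30)=5604, p(31)=6842, p(32)=8349, p(33)=10143, p(34)=12310, p(35)=14883, p(36)=17977, p(37)=21637, p(38)=26015, p(39)=31185, p(40)=37338, p(41)=44583, p(42)=53174, p(43)=63261, p(44)=75175, p(45)=89134, p(46)=105558, p(47)=124754, p(48)=147273, p(49)=173525, p(50)=204226, p(51)=239943, p(52)=281589, p(53)=329931, p(54)=386155, p(55)=451276, p(56)=526823, p(57)=614154, p(58)=715220, p(59)=831820, p(60)=966467, p(61)=1121505, p(62)=1300156, p(63)=1505499, p(64)=1741630, p(65)=2012558, p(66)=2323520, p(67)=2679689, p(68)=3087735, p(69)=3554345, p(70)=4087968, p(71)=4697205, p(72)=5392783, p(73)=6185689, p(74)=7089500, p(75)=8118264, p(76)=9289091, p(77)=10619863, p(78)=12132164, p(79)=13848650, p(80)=15796476, p(81)=18004327, p(82)=20506255, p(83)=23338469, p(84)=26543660, p(85)=30167357, p(86)=34262962, p(87)=38887673.
Final step: p(88) = p(87) + p(86) - p(83) - p(81) + p(76) + p(73) - p(66) - p(62) + p(53) + p(48) - p(37) - p(31) + p(18) + p(11)
= 38887673 + 34262962 - 23338469 - 18004327 + 9289091 + 6185689 - 2323520 - 1300156 + 329931 + 147273 - 21637 - 6842 + 385 + 56
= 44108109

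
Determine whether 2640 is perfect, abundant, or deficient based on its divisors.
abundant

Proper divisors of 2640: sum = 1 + 2 + 3 + 4 + 5 + 6 + 8 + 10 + ... + 528 + 660 + 880 + 1320 (39 divisors) = 6288
Since 6288 > 2640, 2640 is abundant.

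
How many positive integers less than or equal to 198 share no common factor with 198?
60

198 = 2 × 3^2 × 11
φ(n) = n × ∏(1 - 1/p) for each prime p dividing n
φ(198) = 198 × (1 - 1/2) × (1 - 1/3) × (1 - 1/11) = 60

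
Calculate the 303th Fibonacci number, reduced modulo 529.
403

Matrix identity: Q^n = [[F_(n+1), F_n], [F_n, F_(n-1)]] with Q = [[1,1],[1,0]].
n = 303 = 100101111₂. Square-and-multiply, entries mod 529:
Q^1 = [[1,1],[1,0]]
Q^2 = (Q^1)² = [[2,1],[1,1]]
Q^4 = (Q^2)² = [[5,3],[3,2]]
Q^9 = (Q^4)²·Q = [[55,34],[34,21]]
Q^18 = (Q^9)² = [[478,468],[468,10]]
Q^37 = (Q^18)²·Q = [[359,503],[503,385]]
Q^75 = (Q^37)²·Q = [[181,481],[481,229]]
Q^151 = (Q^75)²·Q = [[44,151],[151,422]]
Q^303 = (Q^151)²·Q = [[412,403],[403,9]]
F_303 mod 529 = Q^303[0][1] = 403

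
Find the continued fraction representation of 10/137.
[0; 13, 1, 2, 3]

Euclidean algorithm steps:
10 = 0 × 137 + 10
137 = 13 × 10 + 7
10 = 1 × 7 + 3
7 = 2 × 3 + 1
3 = 3 × 1 + 0
Continued fraction: [0; 13, 1, 2, 3]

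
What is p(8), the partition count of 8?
22

p(n) counts ways to write n as a sum of positive integers (order ignored).
Examples: 8; 7 + 1; 6 + 2; 6 + 1 + 1; 5 + 3; ... (22 total)
p(8) = 22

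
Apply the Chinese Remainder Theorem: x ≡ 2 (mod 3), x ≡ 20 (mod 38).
20

Using Chinese Remainder Theorem:
M = 3 × 38 = 114
M1 = 38, M2 = 3
y1 = 38^(-1) mod 3 = 2
y2 = 3^(-1) mod 38 = 13
x = (2×38×2 + 20×3×13) mod 114 = 20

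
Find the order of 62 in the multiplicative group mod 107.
53

107 is prime, so ord(62) divides φ(107) = 106.
Divisors of 106: 1, 2, 53, 106.
Repeated squaring: 62^1 ≡ 62, 62^2 ≡ 99, 62^4 ≡ 64, 62^8 ≡ 30, 62^16 ≡ 44, 62^32 ≡ 10, 62^64 ≡ 100 (mod 107).
Test 62^d mod 107 for each divisor d in increasing order:
62^1 ≡ 62
62^2 ≡ 99
62^53 = 62^32·62^16·62^4·62^1 ≡ 1  ← first divisor giving 1
The order is 53.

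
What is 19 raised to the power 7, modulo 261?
244

Repeated squaring. Binary of 7 = 111.
19^1 ≡ 19 (mod 261); 19^2 ≡ 100 (mod 261); 19^4 ≡ 82 (mod 261)
19^7 = 19^1 × 19^2 × 19^4 ≡ 244 (mod 261)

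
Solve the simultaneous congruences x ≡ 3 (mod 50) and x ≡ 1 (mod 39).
703

Using Chinese Remainder Theorem:
M = 50 × 39 = 1950
M1 = 39, M2 = 50
y1 = 39^(-1) mod 50 = 9
y2 = 50^(-1) mod 39 = 32
x = (3×39×9 + 1×50×32) mod 1950 = 703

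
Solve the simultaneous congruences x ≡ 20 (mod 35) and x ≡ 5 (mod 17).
90

Using Chinese Remainder Theorem:
M = 35 × 17 = 595
M1 = 17, M2 = 35
y1 = 17^(-1) mod 35 = 33
y2 = 35^(-1) mod 17 = 1
x = (20×17×33 + 5×35×1) mod 595 = 90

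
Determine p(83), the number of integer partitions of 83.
23338469

p(n) counts ways to write n as a sum of positive integers (order ignored).
Euler's pentagonal recurrence: p(k) = p(k-1) + p(k-2) - p(k-5) - p(k-7) + p(k-12) + p(k-15) - ... (offsets j(3j∓1)/2, signs ++--, p(0)=1, p(<0)=0).
DP table for k = 0..82: p(0)=1, p(1)=1, p(2)=2, p(3)=3, p(4)=5, p(5)=7, p(6)=11, p(7)=15, p(8)=22, p(9)=30, p(10)=42, p(11)=56, p(12)=77, p(13)=101, p(14)=135, p(15)=176, p(16)=231, p(17)=297, p(18)=385, p(19)=490, p(20)=627, p(21)=792, p(22)=1002, p(23)=1255, p(24)=1575, p(25)=1958, p(26)=2436, p(27)=3010, p(28)=3718, p(29)=4565, p(30)=5604, p(31)=6842, p(32)=8349, p(33)=10143, p(34)=12310, p(35)=14883, p(36)=17977, p(37)=21637, p(38)=26015, p(39)=31185, p(40)=37338, p(41)=44583, p(42)=53174, p(43)=63261, p(44)=75175, p(45)=89134, p(46)=105558, p(47)=124754, p(48)=147273, p(49)=173525, p(50)=204226, p(51)=239943, p(52)=281589, p(53)=329931, p(54)=386155, p(55)=451276, p(56)=526823, p(57)=614154, p(58)=715220, p(59)=831820, p(60)=966467, p(61)=1121505, p(62)=1300156, p(63)=1505499, p(64)=1741630, p(65)=2012558, p(66)=2323520, p(67)=2679689, p(68)=3087735, p(69)=3554345, p(70)=4087968, p(71)=4697205, p(72)=5392783, p(73)=6185689, p(74)=7089500, p(75)=8118264, p(76)=9289091, p(77)=10619863, p(78)=12132164, p(79)=13848650, p(80)=15796476, p(81)=18004327, p(82)=20506255.
Final step: p(83) = p(82) + p(81) - p(78) - p(76) + p(71) + p(68) - p(61) - p(57) + p(48) + p(43) - p(32) - p(26) + p(13) + p(6)
= 20506255 + 18004327 - 12132164 - 9289091 + 4697205 + 3087735 - 1121505 - 614154 + 147273 + 63261 - 8349 - 2436 + 101 + 11
= 23338469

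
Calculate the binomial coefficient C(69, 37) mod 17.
0

Using Lucas' theorem:
Write n=69 and k=37 in base 17:
n in base 17: [4, 1]
k in base 17: [2, 3]
C(69,37) mod 17 = ∏ C(n_i, k_i) mod 17
Digit binomials (mod 17): C(4,2) = 6; C(1,3) = 0 (k_i > n_i)
Product: 6 × 0 = 0 ≡ 0 (mod 17)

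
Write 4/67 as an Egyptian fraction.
1/17 + 1/1139

Greedy algorithm:
4/67: ceiling(67/4) = 17, use 1/17
1/1139: ceiling(1139/1) = 1139, use 1/1139
Result: 4/67 = 1/17 + 1/1139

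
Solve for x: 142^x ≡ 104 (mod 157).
121

Baby-step giant-step with step n = ⌈√157⌉ = 13.
Baby steps 142^j mod 157 (j:value) for j=0..12: 0:1, 1:142, 2:68, 3:79, 4:71, 5:34, 6:118, 7:114, 8:17, 9:59, 10:57, 11:87, 12:108.
Giant-step multiplier: 142^(-13) ≡ 142^(156-13) = 142^143 ≡ 135 (mod 157).
Giant steps γ_i = 104·135^i mod 157: γ_0=104, γ_1=67, γ_2=96, γ_3=86, γ_4=149, γ_5=19, γ_6=53, γ_7=90, γ_8=61, γ_9=71 (in table at j=4).
x = i·n + j = 9·13 + 4 = 121.
Check: 142^121 ≡ 104 (mod 157).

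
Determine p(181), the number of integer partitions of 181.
749474411781

p(n) counts ways to write n as a sum of positive integers (order ignored).
Euler's pentagonal recurrence: p(k) = p(k-1) + p(k-2) - p(k-5) - p(k-7) + p(k-12) + p(k-15) - ... (offsets j(3j∓1)/2, signs ++--, p(0)=1, p(<0)=0).
DP table for k = 0..180: p(0)=1, p(1)=1, p(2)=2, p(3)=3, p(4)=5, p(5)=7, p(6)=11, p(7)=15, p(8)=22, p(9)=30, p(10)=42, p(11)=56, p(12)=77, p(13)=101, p(14)=135, p(15)=176, p(16)=231, p(17)=297, p(18)=385, p(19)=490, p(20)=627, p(21)=792, p(22)=1002, p(23)=1255, p(24)=1575, p(25)=1958, p(26)=2436, p(27)=3010, p(28)=3718, p(29)=4565, p(30)=5604, p(31)=6842, p(32)=8349, p(33)=10143, p(34)=12310, p(35)=14883, p(36)=17977, p(37)=21637, p(38)=26015, p(39)=31185, p(40)=37338, p(41)=44583, p(42)=53174, p(43)=63261, p(44)=75175, p(45)=89134, p(46)=105558, p(47)=124754, p(48)=147273, p(49)=173525, p(50)=204226, p(51)=239943, p(52)=281589, p(53)=329931, p(54)=386155, p(55)=451276, p(56)=526823, p(57)=614154, p(58)=715220, p(59)=831820, p(60)=966467, p(61)=1121505, p(62)=1300156, p(63)=1505499, p(64)=1741630, p(65)=2012558, p(66)=2323520, p(67)=2679689, p(68)=3087735, p(69)=3554345, p(70)=4087968, p(71)=4697205, p(72)=5392783, p(73)=6185689, p(74)=7089500, p(75)=8118264, p(76)=9289091, p(77)=10619863, p(78)=12132164, p(79)=13848650, p(80)=15796476, p(81)=18004327, p(82)=20506255, p(83)=23338469, p(84)=26543660, p(85)=30167357, p(86)=34262962, p(87)=38887673, p(88)=44108109, p(89)=49995925, p(90)=56634173, p(91)=64112359, p(92)=72533807, p(93)=82010177, p(94)=92669720, p(95)=104651419, p(96)=118114304, p(97)=133230930, p(98)=150198136, p(99)=169229875, p(100)=190569292, p(101)=214481126, p(102)=241265379, p(103)=271248950, p(104)=304801365, p(105)=342325709, p(106)=384276336, p(107)=431149389, p(108)=483502844, p(109)=541946240, p(110)=607163746, p(111)=679903203, p(112)=761002156, p(113)=851376628, p(114)=952050665, p(115)=1064144451, p(116)=1188908248, p(117)=1327710076, p(118)=1482074143, p(119)=1653668665, p(120)=1844349560, p(121)=2056148051, p(122)=2291320912, p(123)=2552338241, p(124)=2841940500, p(125)=3163127352, p(126)=3519222692, p(127)=3913864295, p(128)=4351078600, p(129)=4835271870, p(130)=5371315400, p(131)=5964539504, p(132)=6620830889, p(133)=7346629512, p(134)=8149040695, p(135)=9035836076, p(136)=10015581680, p(137)=11097645016, p(138)=12292341831, p(139)=13610949895, p(140)=15065878135, p(141)=16670689208, p(142)=18440293320, p(143)=20390982757, p(144)=22540654445, p(145)=24908858009, p(146)=27517052599, p(147)=30388671978, p(148)=33549419497, p(149)=37027355200, p(150)=40853235313, p(151)=45060624582, p(152)=49686288421, p(153)=54770336324, p(154)=60356673280, p(155)=66493182097, p(156)=73232243759, p(157)=80630964769, p(158)=88751778802, p(159)=97662728555, p(160)=107438159466, p(161)=118159068427, p(162)=129913904637, p(163)=142798995930, p(164)=156919475295, p(165)=172389800255, p(166)=189334822579, p(167)=207890420102, p(168)=228204732751, p(169)=250438925115, p(170)=274768617130, p(171)=301384802048, p(172)=330495499613, p(173)=362326859895, p(174)=397125074750, p(175)=435157697830, p(176)=476715857290, p(177)=522115831195, p(178)=571701605655, p(179)=625846753120, p(180)=684957390936.
Final step: p(181) = p(180) + p(179) - p(176) - p(174) + p(169) + p(166) - p(159) - p(155) + p(146) + p(141) - p(130) - p(124) + p(111) + p(104) - p(89) - p(81) + p(64) + p(55) - p(36) - p(26) + p(5)
= 684957390936 + 625846753120 - 476715857290 - 397125074750 + 250438925115 + 189334822579 - 97662728555 - 66493182097 + 27517052599 + 16670689208 - 5371315400 - 2841940500 + 679903203 + 304801365 - 49995925 - 18004327 + 1741630 + 451276 - 17977 - 2436 + 7
= 749474411781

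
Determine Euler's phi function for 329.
276

329 = 7 × 47
φ(n) = n × ∏(1 - 1/p) for each prime p dividing n
φ(329) = 329 × (1 - 1/7) × (1 - 1/47) = 276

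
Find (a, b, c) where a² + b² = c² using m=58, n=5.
(3339, 580, 3389)

Euclid's formula: a = m² - n², b = 2mn, c = m² + n²
m = 58, n = 5
a = 58² - 5² = 3364 - 25 = 3339
b = 2 × 58 × 5 = 580
c = 58² + 5² = 3364 + 25 = 3389
Verification: 3339² + 580² = 11148921 + 336400 = 11485321 = 3389² ✓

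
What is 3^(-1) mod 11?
4

gcd(3, 11) = 1, so the inverse exists.
Extended Euclidean algorithm on (11, 3):
11 = 3 × 3 + 2  ⟹  2 = (1)·11 + (-3)·3
3 = 1 × 2 + 1  ⟹  1 = (-1)·11 + (4)·3
So (4)·3 ≡ 1 (mod 11), i.e. 3^(-1) ≡ 4 (mod 11).
Check: 3 × 4 = 12 ≡ 1 (mod 11)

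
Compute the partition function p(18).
385

p(n) counts ways to write n as a sum of positive integers (order ignored).
Euler's pentagonal recurrence: p(k) = p(k-1) + p(k-2) - p(k-5) - p(k-7) + p(k-12) + p(k-15) - ... (offsets j(3j∓1)/2, signs ++--, p(0)=1, p(<0)=0).
DP table for k = 0..17: p(0)=1, p(1)=1, p(2)=2, p(3)=3, p(4)=5, p(5)=7, p(6)=11, p(7)=15, p(8)=22, p(9)=30, p(10)=42, p(11)=56, p(12)=77, p(13)=101, p(14)=135, p(15)=176, p(16)=231, p(17)=297.
Final step: p(18) = p(17) + p(16) - p(13) - p(11) + p(6) + p(3)
= 297 + 231 - 101 - 56 + 11 + 3
= 385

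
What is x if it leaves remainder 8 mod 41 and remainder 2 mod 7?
254

Using Chinese Remainder Theorem:
M = 41 × 7 = 287
M1 = 7, M2 = 41
y1 = 7^(-1) mod 41 = 6
y2 = 41^(-1) mod 7 = 6
x = (8×7×6 + 2×41×6) mod 287 = 254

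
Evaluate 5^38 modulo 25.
0

Repeated squaring. Binary of 38 = 100110.
5^1 ≡ 5 (mod 25); 5^2 ≡ 0 (mod 25); 5^4 ≡ 0 (mod 25); 5^8 ≡ 0 (mod 25); 5^16 ≡ 0 (mod 25); 5^32 ≡ 0 (mod 25)
5^38 = 5^2 × 5^4 × 5^32 ≡ 0 (mod 25)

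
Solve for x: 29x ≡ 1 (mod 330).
239

gcd(29, 330) = 1, so the inverse exists.
Extended Euclidean algorithm on (330, 29):
330 = 11 × 29 + 11  ⟹  11 = (1)·330 + (-11)·29
29 = 2 × 11 + 7  ⟹  7 = (-2)·330 + (23)·29
11 = 1 × 7 + 4  ⟹  4 = (3)·330 + (-34)·29
7 = 1 × 4 + 3  ⟹  3 = (-5)·330 + (57)·29
4 = 1 × 3 + 1  ⟹  1 = (8)·330 + (-91)·29
So (-91)·29 ≡ 1 (mod 330), i.e. 29^(-1) ≡ -91 ≡ 239 (mod 330).
Check: 29 × 239 = 6931 ≡ 1 (mod 330)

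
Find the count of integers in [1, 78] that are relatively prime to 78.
24

78 = 2 × 3 × 13
φ(n) = n × ∏(1 - 1/p) for each prime p dividing n
φ(78) = 78 × (1 - 1/2) × (1 - 1/3) × (1 - 1/13) = 24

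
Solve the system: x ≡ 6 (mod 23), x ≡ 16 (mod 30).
466

Using Chinese Remainder Theorem:
M = 23 × 30 = 690
M1 = 30, M2 = 23
y1 = 30^(-1) mod 23 = 10
y2 = 23^(-1) mod 30 = 17
x = (6×30×10 + 16×23×17) mod 690 = 466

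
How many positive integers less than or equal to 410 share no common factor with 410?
160

410 = 2 × 5 × 41
φ(n) = n × ∏(1 - 1/p) for each prime p dividing n
φ(410) = 410 × (1 - 1/2) × (1 - 1/5) × (1 - 1/41) = 160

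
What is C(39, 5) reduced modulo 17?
1

Using Lucas' theorem:
Write n=39 and k=5 in base 17:
n in base 17: [2, 5]
k in base 17: [0, 5]
C(39,5) mod 17 = ∏ C(n_i, k_i) mod 17
Digit binomials (mod 17): C(2,0) = 1; C(5,5) = 1
Product: 1 × 1 = 1 ≡ 1 (mod 17)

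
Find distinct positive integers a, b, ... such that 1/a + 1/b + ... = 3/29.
1/10 + 1/290

Greedy algorithm:
3/29: ceiling(29/3) = 10, use 1/10
1/290: ceiling(290/1) = 290, use 1/290
Result: 3/29 = 1/10 + 1/290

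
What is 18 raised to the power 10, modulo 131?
52

Repeated squaring. Binary of 10 = 1010.
18^1 ≡ 18 (mod 131); 18^2 ≡ 62 (mod 131); 18^4 ≡ 45 (mod 131); 18^8 ≡ 60 (mod 131)
18^10 = 18^2 × 18^8 ≡ 52 (mod 131)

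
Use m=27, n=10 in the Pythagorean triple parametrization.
(629, 540, 829)

Euclid's formula: a = m² - n², b = 2mn, c = m² + n²
m = 27, n = 10
a = 27² - 10² = 729 - 100 = 629
b = 2 × 27 × 10 = 540
c = 27² + 10² = 729 + 100 = 829
Verification: 629² + 540² = 395641 + 291600 = 687241 = 829² ✓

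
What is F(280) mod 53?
51

Matrix identity: Q^n = [[F_(n+1), F_n], [F_n, F_(n-1)]] with Q = [[1,1],[1,0]].
n = 280 = 100011000₂. Square-and-multiply, entries mod 53:
Q^1 = [[1,1],[1,0]]
Q^2 = (Q^1)² = [[2,1],[1,1]]
Q^4 = (Q^2)² = [[5,3],[3,2]]
Q^8 = (Q^4)² = [[34,21],[21,13]]
Q^17 = (Q^8)²·Q = [[40,7],[7,33]]
Q^35 = (Q^17)²·Q = [[40,6],[6,34]]
Q^70 = (Q^35)² = [[46,20],[20,26]]
Q^140 = (Q^70)² = [[25,9],[9,16]]
Q^280 = (Q^140)² = [[17,51],[51,19]]
F_280 mod 53 = Q^280[0][1] = 51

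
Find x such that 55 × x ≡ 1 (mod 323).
47

gcd(55, 323) = 1, so the inverse exists.
Extended Euclidean algorithm on (323, 55):
323 = 5 × 55 + 48  ⟹  48 = (1)·323 + (-5)·55
55 = 1 × 48 + 7  ⟹  7 = (-1)·323 + (6)·55
48 = 6 × 7 + 6  ⟹  6 = (7)·323 + (-41)·55
7 = 1 × 6 + 1  ⟹  1 = (-8)·323 + (47)·55
So (47)·55 ≡ 1 (mod 323), i.e. 55^(-1) ≡ 47 (mod 323).
Check: 55 × 47 = 2585 ≡ 1 (mod 323)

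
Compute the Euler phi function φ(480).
128

480 = 2^5 × 3 × 5
φ(n) = n × ∏(1 - 1/p) for each prime p dividing n
φ(480) = 480 × (1 - 1/2) × (1 - 1/3) × (1 - 1/5) = 128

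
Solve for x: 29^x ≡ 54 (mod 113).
87

Baby-step giant-step with step n = ⌈√113⌉ = 11.
Baby steps 29^j mod 113 (j:value) for j=0..10: 0:1, 1:29, 2:50, 3:94, 4:14, 5:67, 6:22, 7:73, 8:83, 9:34, 10:82.
Giant-step multiplier: 29^(-11) ≡ 29^(112-11) = 29^101 ≡ 68 (mod 113).
Giant steps γ_i = 54·68^i mod 113: γ_0=54, γ_1=56, γ_2=79, γ_3=61, γ_4=80, γ_5=16, γ_6=71, γ_7=82 (in table at j=10).
x = i·n + j = 7·11 + 10 = 87.
Check: 29^87 ≡ 54 (mod 113).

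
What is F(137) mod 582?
439

Matrix identity: Q^n = [[F_(n+1), F_n], [F_n, F_(n-1)]] with Q = [[1,1],[1,0]].
n = 137 = 10001001₂. Square-and-multiply, entries mod 582:
Q^1 = [[1,1],[1,0]]
Q^2 = (Q^1)² = [[2,1],[1,1]]
Q^4 = (Q^2)² = [[5,3],[3,2]]
Q^8 = (Q^4)² = [[34,21],[21,13]]
Q^17 = (Q^8)²·Q = [[256,433],[433,405]]
Q^34 = (Q^17)² = [[437,451],[451,568]]
Q^68 = (Q^34)² = [[356,459],[459,479]]
Q^137 = (Q^68)²·Q = [[166,439],[439,309]]
F_137 mod 582 = Q^137[0][1] = 439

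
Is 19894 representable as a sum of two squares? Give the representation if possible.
Not possible

Factorization: 19894 = 2 × 7^3 × 29
By Fermat: n is sum of two squares iff every prime p ≡ 3 (mod 4) appears to even power.
Prime(s) ≡ 3 (mod 4) with odd exponent: [(7, 3)]
Therefore 19894 cannot be expressed as a² + b².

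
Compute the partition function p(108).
483502844

p(n) counts ways to write n as a sum of positive integers (order ignored).
Euler's pentagonal recurrence: p(k) = p(k-1) + p(k-2) - p(k-5) - p(k-7) + p(k-12) + p(k-15) - ... (offsets j(3j∓1)/2, signs ++--, p(0)=1, p(<0)=0).
DP table for k = 0..107: p(0)=1, p(1)=1, p(2)=2, p(3)=3, p(4)=5, p(5)=7, p(6)=11, p(7)=15, p(8)=22, p(9)=30, p(10)=42, p(11)=56, p(12)=77, p(13)=101, p(14)=135, p(15)=176, p(16)=231, p(17)=297, p(18)=385, p(19)=490, p(20)=627, p(21)=792, p(22)=1002, p(23)=1255, p(24)=1575, p(25)=1958, p(26)=2436, p(27)=3010, p(28)=3718, p(29)=4565, p(30)=5604, p(31)=6842, p(32)=8349, p(33)=10143, p(34)=12310, p(35)=14883, p(36)=17977, p(37)=21637, p(38)=26015, p(39)=31185, p(40)=37338, p(41)=44583, p(42)=53174, p(43)=63261, p(44)=75175, p(45)=89134, p(46)=105558, p(47)=124754, p(48)=147273, p(49)=173525, p(50)=204226, p(51)=239943, p(52)=281589, p(53)=329931, p(54)=386155, p(55)=451276, p(56)=526823, p(57)=614154, p(58)=715220, p(59)=831820, p(60)=966467, p(61)=1121505, p(62)=1300156, p(63)=1505499, p(64)=1741630, p(65)=2012558, p(66)=2323520, p(67)=2679689, p(68)=3087735, p(69)=3554345, p(70)=4087968, p(71)=4697205, p(72)=5392783, p(73)=6185689, p(74)=7089500, p(75)=8118264, p(76)=9289091, p(77)=10619863, p(78)=12132164, p(79)=13848650, p(80)=15796476, p(81)=18004327, p(82)=20506255, p(83)=23338469, p(84)=26543660, p(85)=30167357, p(86)=34262962, p(87)=38887673, p(88)=44108109, p(89)=49995925, p(90)=56634173, p(91)=64112359, p(92)=72533807, p(93)=82010177, p(94)=92669720, p(95)=104651419, p(96)=118114304, p(97)=133230930, p(98)=150198136, p(99)=169229875, p(100)=190569292, p(101)=214481126, p(102)=241265379, p(103)=271248950, p(104)=304801365, p(105)=342325709, p(106)=384276336, p(107)=431149389.
Final step: p(108) = p(107) + p(106) - p(103) - p(101) + p(96) + p(93) - p(86) - p(82) + p(73) + p(68) - p(57) - p(51) + p(38) + p(31) - p(16) - p(8)
= 431149389 + 384276336 - 271248950 - 214481126 + 118114304 + 82010177 - 34262962 - 20506255 + 6185689 + 3087735 - 614154 - 239943 + 26015 + 6842 - 231 - 22
= 483502844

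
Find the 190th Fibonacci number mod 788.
415

Matrix identity: Q^n = [[F_(n+1), F_n], [F_n, F_(n-1)]] with Q = [[1,1],[1,0]].
n = 190 = 10111110₂. Square-and-multiply, entries mod 788:
Q^1 = [[1,1],[1,0]]
Q^2 = (Q^1)² = [[2,1],[1,1]]
Q^5 = (Q^2)²·Q = [[8,5],[5,3]]
Q^11 = (Q^5)²·Q = [[144,89],[89,55]]
Q^23 = (Q^11)²·Q = [[664,289],[289,375]]
Q^47 = (Q^23)²·Q = [[440,397],[397,43]]
Q^95 = (Q^47)²·Q = [[28,549],[549,267]]
Q^190 = (Q^95)² = [[381,415],[415,754]]
F_190 mod 788 = Q^190[0][1] = 415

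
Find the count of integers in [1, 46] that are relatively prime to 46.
22

46 = 2 × 23
φ(n) = n × ∏(1 - 1/p) for each prime p dividing n
φ(46) = 46 × (1 - 1/2) × (1 - 1/23) = 22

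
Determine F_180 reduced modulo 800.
560

Matrix identity: Q^n = [[F_(n+1), F_n], [F_n, F_(n-1)]] with Q = [[1,1],[1,0]].
n = 180 = 10110100₂. Square-and-multiply, entries mod 800:
Q^1 = [[1,1],[1,0]]
Q^2 = (Q^1)² = [[2,1],[1,1]]
Q^5 = (Q^2)²·Q = [[8,5],[5,3]]
Q^11 = (Q^5)²·Q = [[144,89],[89,55]]
Q^22 = (Q^11)² = [[657,111],[111,546]]
Q^45 = (Q^22)²·Q = [[703,770],[770,733]]
Q^90 = (Q^45)² = [[709,120],[120,589]]
Q^180 = (Q^90)² = [[281,560],[560,521]]
F_180 mod 800 = Q^180[0][1] = 560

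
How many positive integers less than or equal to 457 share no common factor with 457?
456

457 = 457
φ(n) = n × ∏(1 - 1/p) for each prime p dividing n
φ(457) = 457 × (1 - 1/457) = 456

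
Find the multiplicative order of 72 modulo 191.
95

191 is prime, so ord(72) divides φ(191) = 190.
Divisors of 190: 1, 2, 5, 10, 19, 38, 95, 190.
Repeated squaring: 72^1 ≡ 72, 72^2 ≡ 27, 72^4 ≡ 156, 72^8 ≡ 79, 72^16 ≡ 129, 72^32 ≡ 24, 72^64 ≡ 3, 72^128 ≡ 9 (mod 191).
Test 72^d mod 191 for each divisor d in increasing order:
72^1 ≡ 72
72^2 ≡ 27
72^5 = 72^4·72^1 ≡ 154
72^10 = 72^8·72^2 ≡ 32
72^19 = 72^16·72^2·72^1 ≡ 184
72^38 = 72^32·72^4·72^2 ≡ 49
72^95 = 72^64·72^16·72^8·72^4·72^2·72^1 ≡ 1  ← first divisor giving 1
The order is 95.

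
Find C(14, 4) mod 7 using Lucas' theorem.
0

Using Lucas' theorem:
Write n=14 and k=4 in base 7:
n in base 7: [2, 0]
k in base 7: [0, 4]
C(14,4) mod 7 = ∏ C(n_i, k_i) mod 7
Digit binomials (mod 7): C(2,0) = 1; C(0,4) = 0 (k_i > n_i)
Product: 1 × 0 = 0 ≡ 0 (mod 7)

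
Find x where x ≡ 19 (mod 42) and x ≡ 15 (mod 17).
355

Using Chinese Remainder Theorem:
M = 42 × 17 = 714
M1 = 17, M2 = 42
y1 = 17^(-1) mod 42 = 5
y2 = 42^(-1) mod 17 = 15
x = (19×17×5 + 15×42×15) mod 714 = 355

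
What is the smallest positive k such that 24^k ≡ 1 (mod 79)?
6

79 is prime, so ord(24) divides φ(79) = 78.
Divisors of 78: 1, 2, 3, 6, 13, 26, 39, 78.
Repeated squaring: 24^1 ≡ 24, 24^2 ≡ 23, 24^4 ≡ 55, 24^8 ≡ 23, 24^16 ≡ 55, 24^32 ≡ 23, 24^64 ≡ 55 (mod 79).
Test 24^d mod 79 for each divisor d in increasing order:
24^1 ≡ 24
24^2 ≡ 23
24^3 = 24^2·24^1 ≡ 78
24^6 = 24^4·24^2 ≡ 1  ← first divisor giving 1
The order is 6.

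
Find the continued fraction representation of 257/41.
[6; 3, 1, 2, 1, 2]

Euclidean algorithm steps:
257 = 6 × 41 + 11
41 = 3 × 11 + 8
11 = 1 × 8 + 3
8 = 2 × 3 + 2
3 = 1 × 2 + 1
2 = 2 × 1 + 0
Continued fraction: [6; 3, 1, 2, 1, 2]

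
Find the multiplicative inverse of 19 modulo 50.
29

gcd(19, 50) = 1, so the inverse exists.
Extended Euclidean algorithm on (50, 19):
50 = 2 × 19 + 12  ⟹  12 = (1)·50 + (-2)·19
19 = 1 × 12 + 7  ⟹  7 = (-1)·50 + (3)·19
12 = 1 × 7 + 5  ⟹  5 = (2)·50 + (-5)·19
7 = 1 × 5 + 2  ⟹  2 = (-3)·50 + (8)·19
5 = 2 × 2 + 1  ⟹  1 = (8)·50 + (-21)·19
So (-21)·19 ≡ 1 (mod 50), i.e. 19^(-1) ≡ -21 ≡ 29 (mod 50).
Check: 19 × 29 = 551 ≡ 1 (mod 50)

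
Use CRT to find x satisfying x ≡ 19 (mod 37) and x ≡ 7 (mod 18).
241

Using Chinese Remainder Theorem:
M = 37 × 18 = 666
M1 = 18, M2 = 37
y1 = 18^(-1) mod 37 = 35
y2 = 37^(-1) mod 18 = 1
x = (19×18×35 + 7×37×1) mod 666 = 241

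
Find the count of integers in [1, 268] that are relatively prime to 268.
132

268 = 2^2 × 67
φ(n) = n × ∏(1 - 1/p) for each prime p dividing n
φ(268) = 268 × (1 - 1/2) × (1 - 1/67) = 132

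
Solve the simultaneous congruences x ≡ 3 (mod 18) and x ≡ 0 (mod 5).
75

Using Chinese Remainder Theorem:
M = 18 × 5 = 90
M1 = 5, M2 = 18
y1 = 5^(-1) mod 18 = 11
y2 = 18^(-1) mod 5 = 2
x = (3×5×11 + 0×18×2) mod 90 = 75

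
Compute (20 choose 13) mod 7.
2

Using Lucas' theorem:
Write n=20 and k=13 in base 7:
n in base 7: [2, 6]
k in base 7: [1, 6]
C(20,13) mod 7 = ∏ C(n_i, k_i) mod 7
Digit binomials (mod 7): C(2,1) = 2; C(6,6) = 1
Product: 2 × 1 = 2 ≡ 2 (mod 7)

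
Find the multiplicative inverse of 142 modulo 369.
13

gcd(142, 369) = 1, so the inverse exists.
Extended Euclidean algorithm on (369, 142):
369 = 2 × 142 + 85  ⟹  85 = (1)·369 + (-2)·142
142 = 1 × 85 + 57  ⟹  57 = (-1)·369 + (3)·142
85 = 1 × 57 + 28  ⟹  28 = (2)·369 + (-5)·142
57 = 2 × 28 + 1  ⟹  1 = (-5)·369 + (13)·142
So (13)·142 ≡ 1 (mod 369), i.e. 142^(-1) ≡ 13 (mod 369).
Check: 142 × 13 = 1846 ≡ 1 (mod 369)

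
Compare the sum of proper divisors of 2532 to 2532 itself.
abundant

Proper divisors of 2532: sum = 1 + 2 + 3 + 4 + 6 + 12 + 211 + 422 + 633 + 844 + 1266 = 3404
Since 3404 > 2532, 2532 is abundant.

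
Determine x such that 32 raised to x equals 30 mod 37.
10

Baby-step giant-step with step n = ⌈√37⌉ = 7.
Baby steps 32^j mod 37 (j:value) for j=0..6: 0:1, 1:32, 2:25, 3:23, 4:33, 5:20, 6:11.
Giant-step multiplier: 32^(-7) ≡ 32^(36-7) = 32^29 ≡ 2 (mod 37).
Giant steps γ_i = 30·2^i mod 37: γ_0=30, γ_1=23 (in table at j=3).
x = i·n + j = 1·7 + 3 = 10.
Check: 32^10 ≡ 30 (mod 37).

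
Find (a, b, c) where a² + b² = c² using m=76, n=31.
(4815, 4712, 6737)

Euclid's formula: a = m² - n², b = 2mn, c = m² + n²
m = 76, n = 31
a = 76² - 31² = 5776 - 961 = 4815
b = 2 × 76 × 31 = 4712
c = 76² + 31² = 5776 + 961 = 6737
Verification: 4815² + 4712² = 23184225 + 22202944 = 45387169 = 6737² ✓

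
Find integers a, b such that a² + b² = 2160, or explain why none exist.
Not possible

Factorization: 2160 = 2^4 × 3^3 × 5
By Fermat: n is sum of two squares iff every prime p ≡ 3 (mod 4) appears to even power.
Prime(s) ≡ 3 (mod 4) with odd exponent: [(3, 3)]
Therefore 2160 cannot be expressed as a² + b².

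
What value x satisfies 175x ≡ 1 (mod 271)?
223

gcd(175, 271) = 1, so the inverse exists.
Extended Euclidean algorithm on (271, 175):
271 = 1 × 175 + 96  ⟹  96 = (1)·271 + (-1)·175
175 = 1 × 96 + 79  ⟹  79 = (-1)·271 + (2)·175
96 = 1 × 79 + 17  ⟹  17 = (2)·271 + (-3)·175
79 = 4 × 17 + 11  ⟹  11 = (-9)·271 + (14)·175
17 = 1 × 11 + 6  ⟹  6 = (11)·271 + (-17)·175
11 = 1 × 6 + 5  ⟹  5 = (-20)·271 + (31)·175
6 = 1 × 5 + 1  ⟹  1 = (31)·271 + (-48)·175
So (-48)·175 ≡ 1 (mod 271), i.e. 175^(-1) ≡ -48 ≡ 223 (mod 271).
Check: 175 × 223 = 39025 ≡ 1 (mod 271)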